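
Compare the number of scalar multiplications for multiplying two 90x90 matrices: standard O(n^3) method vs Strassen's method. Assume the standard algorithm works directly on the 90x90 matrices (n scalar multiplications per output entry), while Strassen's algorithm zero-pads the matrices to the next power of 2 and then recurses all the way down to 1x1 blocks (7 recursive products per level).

Matrix multiplication for 90x90 matrices:

Strassen's algorithm requires power-of-2 dimensions. Pad 90x90 to 128x128 (next power of 2).

Standard algorithm: 90^3 = 729000 multiplications
Strassen's algorithm: 7^(log2(128)) = 7^7 = 823543 multiplications
Difference: 729000 - 823543 = -94543 (Strassen uses MORE here due to padding overhead — for small or just-over-power-of-2 n, padding can outweigh the per-level savings)

Standard: 729000 multiplications (90^3). Strassen: 823543 multiplications (7^7, after padding to 128x128). Strassen reduces 8 recursive multiplications to 7 at each level.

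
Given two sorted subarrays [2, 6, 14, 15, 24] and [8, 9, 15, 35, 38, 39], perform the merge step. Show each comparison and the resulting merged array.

Merging process:

Compare 2 vs 8: take 2 from left. Merged: [2]
Compare 6 vs 8: take 6 from left. Merged: [2, 6]
Compare 14 vs 8: take 8 from right. Merged: [2, 6, 8]
Compare 14 vs 9: take 9 from right. Merged: [2, 6, 8, 9]
Compare 14 vs 15: take 14 from left. Merged: [2, 6, 8, 9, 14]
Compare 15 vs 15: take 15 from left. Merged: [2, 6, 8, 9, 14, 15]
Compare 24 vs 15: take 15 from right. Merged: [2, 6, 8, 9, 14, 15, 15]
Compare 24 vs 35: take 24 from left. Merged: [2, 6, 8, 9, 14, 15, 15, 24]
Append remaining from right: [35, 38, 39]. Merged: [2, 6, 8, 9, 14, 15, 15, 24, 35, 38, 39]

Final merged array: [2, 6, 8, 9, 14, 15, 15, 24, 35, 38, 39]
Total comparisons: 8

The merged array is [2, 6, 8, 9, 14, 15, 15, 24, 35, 38, 39], requiring 8 comparisons. The merge step runs in O(n) time where n is the total number of elements.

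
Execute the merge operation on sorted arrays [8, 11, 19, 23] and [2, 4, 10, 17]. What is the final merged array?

Merging process:

Compare 8 vs 2: take 2 from right. Merged: [2]
Compare 8 vs 4: take 4 from right. Merged: [2, 4]
Compare 8 vs 10: take 8 from left. Merged: [2, 4, 8]
Compare 11 vs 10: take 10 from right. Merged: [2, 4, 8, 10]
Compare 11 vs 17: take 11 from left. Merged: [2, 4, 8, 10, 11]
Compare 19 vs 17: take 17 from right. Merged: [2, 4, 8, 10, 11, 17]
Append remaining from left: [19, 23]. Merged: [2, 4, 8, 10, 11, 17, 19, 23]

Final merged array: [2, 4, 8, 10, 11, 17, 19, 23]
Total comparisons: 6

The merged array is [2, 4, 8, 10, 11, 17, 19, 23], requiring 6 comparisons. The merge step runs in O(n) time where n is the total number of elements.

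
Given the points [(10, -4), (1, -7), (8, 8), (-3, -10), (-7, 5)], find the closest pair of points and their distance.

Computing all pairwise distances among 5 points:

d((10, -4), (1, -7)) = 9.4868
d((10, -4), (8, 8)) = 12.1655
d((10, -4), (-3, -10)) = 14.3178
d((10, -4), (-7, 5)) = 19.2354
d((1, -7), (8, 8)) = 16.5529
d((1, -7), (-3, -10)) = 5.0 <-- minimum
d((1, -7), (-7, 5)) = 14.4222
d((8, 8), (-3, -10)) = 21.095
d((8, 8), (-7, 5)) = 15.2971
d((-3, -10), (-7, 5)) = 15.5242

Closest pair: (1, -7) and (-3, -10) with distance 5.0

The closest pair is (1, -7) and (-3, -10) with Euclidean distance 5.0. For 5 points, brute-force pairwise comparison is shown above. For large n, the divide-and-conquer algorithm (sort by x, recurse on halves, check the dividing strip) achieves O(n log n).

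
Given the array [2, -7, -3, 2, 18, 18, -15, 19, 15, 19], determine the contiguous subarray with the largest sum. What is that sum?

Using Kadane's algorithm on [2, -7, -3, 2, 18, 18, -15, 19, 15, 19]:

Scanning through the array:
Position 1 (value -7): max_ending_here = -5, max_so_far = 2
Position 2 (value -3): max_ending_here = -3, max_so_far = 2
Position 3 (value 2): max_ending_here = 2, max_so_far = 2
Position 4 (value 18): max_ending_here = 20, max_so_far = 20
Position 5 (value 18): max_ending_here = 38, max_so_far = 38
Position 6 (value -15): max_ending_here = 23, max_so_far = 38
Position 7 (value 19): max_ending_here = 42, max_so_far = 42
Position 8 (value 15): max_ending_here = 57, max_so_far = 57
Position 9 (value 19): max_ending_here = 76, max_so_far = 76

Maximum subarray: [2, 18, 18, -15, 19, 15, 19]
Maximum sum: 76

The maximum subarray is [2, 18, 18, -15, 19, 15, 19] with sum 76. This subarray runs from index 3 to index 9.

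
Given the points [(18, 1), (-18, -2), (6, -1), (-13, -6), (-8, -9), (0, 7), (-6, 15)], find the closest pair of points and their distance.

Computing all pairwise distances among 7 points:

d((18, 1), (-18, -2)) = 36.1248
d((18, 1), (6, -1)) = 12.1655
d((18, 1), (-13, -6)) = 31.7805
d((18, 1), (-8, -9)) = 27.8568
d((18, 1), (0, 7)) = 18.9737
d((18, 1), (-6, 15)) = 27.7849
d((-18, -2), (6, -1)) = 24.0208
d((-18, -2), (-13, -6)) = 6.4031
d((-18, -2), (-8, -9)) = 12.2066
d((-18, -2), (0, 7)) = 20.1246
d((-18, -2), (-6, 15)) = 20.8087
d((6, -1), (-13, -6)) = 19.6469
d((6, -1), (-8, -9)) = 16.1245
d((6, -1), (0, 7)) = 10.0
d((6, -1), (-6, 15)) = 20.0
d((-13, -6), (-8, -9)) = 5.831 <-- minimum
d((-13, -6), (0, 7)) = 18.3848
d((-13, -6), (-6, 15)) = 22.1359
d((-8, -9), (0, 7)) = 17.8885
d((-8, -9), (-6, 15)) = 24.0832
d((0, 7), (-6, 15)) = 10.0

Closest pair: (-13, -6) and (-8, -9) with distance 5.831

The closest pair is (-13, -6) and (-8, -9) with Euclidean distance 5.831. For 7 points, brute-force pairwise comparison is shown above. For large n, the divide-and-conquer algorithm (sort by x, recurse on halves, check the dividing strip) achieves O(n log n).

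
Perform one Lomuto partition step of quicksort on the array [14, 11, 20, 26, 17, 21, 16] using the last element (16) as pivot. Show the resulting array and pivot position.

Lomuto partition with pivot = 16:

Initial array: [14, 11, 20, 26, 17, 21, 16]

arr[0]=14 <= 16: swap with position 0, array becomes [14, 11, 20, 26, 17, 21, 16]
arr[1]=11 <= 16: swap with position 1, array becomes [14, 11, 20, 26, 17, 21, 16]
arr[2]=20 > 16: no swap
arr[3]=26 > 16: no swap
arr[4]=17 > 16: no swap
arr[5]=21 > 16: no swap

Place pivot at position 2: [14, 11, 16, 26, 17, 21, 20]
Pivot position: 2

After partitioning with pivot 16, the array becomes [14, 11, 16, 26, 17, 21, 20]. The pivot is placed at index 2. All elements to the left of the pivot are <= 16, and all elements to the right are > 16.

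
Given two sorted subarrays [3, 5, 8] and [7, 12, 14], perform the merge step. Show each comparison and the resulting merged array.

Merging process:

Compare 3 vs 7: take 3 from left. Merged: [3]
Compare 5 vs 7: take 5 from left. Merged: [3, 5]
Compare 8 vs 7: take 7 from right. Merged: [3, 5, 7]
Compare 8 vs 12: take 8 from left. Merged: [3, 5, 7, 8]
Append remaining from right: [12, 14]. Merged: [3, 5, 7, 8, 12, 14]

Final merged array: [3, 5, 7, 8, 12, 14]
Total comparisons: 4

The merged array is [3, 5, 7, 8, 12, 14], requiring 4 comparisons. The merge step runs in O(n) time where n is the total number of elements.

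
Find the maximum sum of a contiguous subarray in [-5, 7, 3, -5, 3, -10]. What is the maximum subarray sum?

Using Kadane's algorithm on [-5, 7, 3, -5, 3, -10]:

Scanning through the array:
Position 1 (value 7): max_ending_here = 7, max_so_far = 7
Position 2 (value 3): max_ending_here = 10, max_so_far = 10
Position 3 (value -5): max_ending_here = 5, max_so_far = 10
Position 4 (value 3): max_ending_here = 8, max_so_far = 10
Position 5 (value -10): max_ending_here = -2, max_so_far = 10

Maximum subarray: [7, 3]
Maximum sum: 10

The maximum subarray is [7, 3] with sum 10. This subarray runs from index 1 to index 2.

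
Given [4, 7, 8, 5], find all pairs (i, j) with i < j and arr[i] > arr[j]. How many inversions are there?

Finding inversions in [4, 7, 8, 5]:

(1, 3): arr[1]=7 > arr[3]=5
(2, 3): arr[2]=8 > arr[3]=5

Total inversions: 2

The array has 2 inversion(s): (1,3), (2,3). Each pair (i,j) satisfies i < j and arr[i] > arr[j].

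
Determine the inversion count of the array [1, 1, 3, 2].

Finding inversions in [1, 1, 3, 2]:

(2, 3): arr[2]=3 > arr[3]=2

Total inversions: 1

The array has 1 inversion(s): (2,3). Each pair (i,j) satisfies i < j and arr[i] > arr[j].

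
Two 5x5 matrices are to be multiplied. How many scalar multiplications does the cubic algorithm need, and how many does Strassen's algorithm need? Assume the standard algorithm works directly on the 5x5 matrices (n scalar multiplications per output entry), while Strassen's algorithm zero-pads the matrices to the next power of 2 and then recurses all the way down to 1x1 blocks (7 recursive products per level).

Matrix multiplication for 5x5 matrices:

Strassen's algorithm requires power-of-2 dimensions. Pad 5x5 to 8x8 (next power of 2).

Standard algorithm: 5^3 = 125 multiplications
Strassen's algorithm: 7^(log2(8)) = 7^3 = 343 multiplications
Difference: 125 - 343 = -218 (Strassen uses MORE here due to padding overhead — for small or just-over-power-of-2 n, padding can outweigh the per-level savings)

Standard: 125 multiplications (5^3). Strassen: 343 multiplications (7^3, after padding to 8x8). Strassen reduces 8 recursive multiplications to 7 at each level.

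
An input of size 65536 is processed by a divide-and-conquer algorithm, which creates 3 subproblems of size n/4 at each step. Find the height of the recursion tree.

For divide and conquer with division factor 4:

Problem sizes at each level:
Level 0: 65536
Level 1: 16384
Level 2: 4096
Level 3: 1024
Level 4: 256
Level 5: 64
Level 6: 16
Level 7: 4
Level 8: 1

The root is level 0 and the size-1 base case is level 8 (the tree spans levels 0 through 8, i.e. 9 levels counting the root), so the depth is the number of divisions: log_4(65536) = 8

The recursion tree depth is log_4(65536) = 8. At each level, the problem size is divided by 4, so it takes 8 divisions to reduce to a base case of size 1. The algorithm makes 3 recursive calls at each level.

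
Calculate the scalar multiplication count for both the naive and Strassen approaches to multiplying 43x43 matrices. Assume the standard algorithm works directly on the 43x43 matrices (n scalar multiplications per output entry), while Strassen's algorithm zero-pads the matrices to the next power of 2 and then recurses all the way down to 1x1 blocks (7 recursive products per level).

Matrix multiplication for 43x43 matrices:

Strassen's algorithm requires power-of-2 dimensions. Pad 43x43 to 64x64 (next power of 2).

Standard algorithm: 43^3 = 79507 multiplications
Strassen's algorithm: 7^(log2(64)) = 7^6 = 117649 multiplications
Difference: 79507 - 117649 = -38142 (Strassen uses MORE here due to padding overhead — for small or just-over-power-of-2 n, padding can outweigh the per-level savings)

Standard: 79507 multiplications (43^3). Strassen: 117649 multiplications (7^6, after padding to 64x64). Strassen reduces 8 recursive multiplications to 7 at each level.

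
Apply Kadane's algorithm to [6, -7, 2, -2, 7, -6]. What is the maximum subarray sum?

Using Kadane's algorithm on [6, -7, 2, -2, 7, -6]:

Scanning through the array:
Position 1 (value -7): max_ending_here = -1, max_so_far = 6
Position 2 (value 2): max_ending_here = 2, max_so_far = 6
Position 3 (value -2): max_ending_here = 0, max_so_far = 6
Position 4 (value 7): max_ending_here = 7, max_so_far = 7
Position 5 (value -6): max_ending_here = 1, max_so_far = 7

Maximum subarray: [2, -2, 7]
Maximum sum: 7

The maximum subarray is [2, -2, 7] with sum 7. This subarray runs from index 2 to index 4.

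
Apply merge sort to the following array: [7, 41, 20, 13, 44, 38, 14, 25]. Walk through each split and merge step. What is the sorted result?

Merge sort trace:

Split: [7, 41, 20, 13, 44, 38, 14, 25] -> [7, 41, 20, 13] and [44, 38, 14, 25]
  Split: [7, 41, 20, 13] -> [7, 41] and [20, 13]
    Split: [7, 41] -> [7] and [41]
    Merge: [7] + [41] -> [7, 41]
    Split: [20, 13] -> [20] and [13]
    Merge: [20] + [13] -> [13, 20]
  Merge: [7, 41] + [13, 20] -> [7, 13, 20, 41]
  Split: [44, 38, 14, 25] -> [44, 38] and [14, 25]
    Split: [44, 38] -> [44] and [38]
    Merge: [44] + [38] -> [38, 44]
    Split: [14, 25] -> [14] and [25]
    Merge: [14] + [25] -> [14, 25]
  Merge: [38, 44] + [14, 25] -> [14, 25, 38, 44]
Merge: [7, 13, 20, 41] + [14, 25, 38, 44] -> [7, 13, 14, 20, 25, 38, 41, 44]

Final sorted array: [7, 13, 14, 20, 25, 38, 41, 44]

The merge sort proceeds by recursively splitting the array and merging sorted halves.
After all merges, the sorted array is [7, 13, 14, 20, 25, 38, 41, 44].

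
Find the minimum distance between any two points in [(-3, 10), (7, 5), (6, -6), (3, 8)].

Computing all pairwise distances among 4 points:

d((-3, 10), (7, 5)) = 11.1803
d((-3, 10), (6, -6)) = 18.3576
d((-3, 10), (3, 8)) = 6.3246
d((7, 5), (6, -6)) = 11.0454
d((7, 5), (3, 8)) = 5.0 <-- minimum
d((6, -6), (3, 8)) = 14.3178

Closest pair: (7, 5) and (3, 8) with distance 5.0

The closest pair is (7, 5) and (3, 8) with Euclidean distance 5.0. For 4 points, brute-force pairwise comparison is shown above. For large n, the divide-and-conquer algorithm (sort by x, recurse on halves, check the dividing strip) achieves O(n log n).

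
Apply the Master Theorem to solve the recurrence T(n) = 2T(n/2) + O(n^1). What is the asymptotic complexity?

Master Theorem for T(n) = 2T(n/2) + O(n^1):

a = 2, b = 2, c = 1
log_b(a) = log_2(2) = 1.0000

Case 2: c = 1 = log_2(2) = 1.0000
T(n) = O(n^1 log n) = O(n log n)

For T(n) = 2T(n/2) + O(n^1): log_2(2) = 1.0000. This is Case 2 of the Master Theorem (c = log_b(a), equal work at all levels), giving O(n log n).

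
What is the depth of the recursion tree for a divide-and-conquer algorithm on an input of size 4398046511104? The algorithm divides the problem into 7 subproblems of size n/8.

For divide and conquer with division factor 8:

Problem sizes at each level:
Level 0: 4398046511104
Level 1: 549755813888
Level 2: 68719476736
Level 3: 8589934592
Level 4: 1073741824
Level 5: 134217728
Level 6: 16777216
Level 7: 2097152
Level 8: 262144
Level 9: 32768
Level 10: 4096
Level 11: 512
Level 12: 64
Level 13: 8
Level 14: 1

The root is level 0 and the size-1 base case is level 14 (the tree spans levels 0 through 14, i.e. 15 levels counting the root), so the depth is the number of divisions: log_8(4398046511104) = 14

The recursion tree depth is log_8(4398046511104) = 14. At each level, the problem size is divided by 8, so it takes 14 divisions to reduce to a base case of size 1. The algorithm makes 7 recursive calls at each level.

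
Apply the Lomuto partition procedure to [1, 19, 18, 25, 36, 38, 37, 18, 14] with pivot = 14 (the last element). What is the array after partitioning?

Lomuto partition with pivot = 14:

Initial array: [1, 19, 18, 25, 36, 38, 37, 18, 14]

arr[0]=1 <= 14: swap with position 0, array becomes [1, 19, 18, 25, 36, 38, 37, 18, 14]
arr[1]=19 > 14: no swap
arr[2]=18 > 14: no swap
arr[3]=25 > 14: no swap
arr[4]=36 > 14: no swap
arr[5]=38 > 14: no swap
arr[6]=37 > 14: no swap
arr[7]=18 > 14: no swap

Place pivot at position 1: [1, 14, 18, 25, 36, 38, 37, 18, 19]
Pivot position: 1

After partitioning with pivot 14, the array becomes [1, 14, 18, 25, 36, 38, 37, 18, 19]. The pivot is placed at index 1. All elements to the left of the pivot are <= 14, and all elements to the right are > 14.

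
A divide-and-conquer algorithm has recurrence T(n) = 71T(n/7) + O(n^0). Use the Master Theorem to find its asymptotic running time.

Master Theorem for T(n) = 71T(n/7) + O(n^0):

a = 71, b = 7, c = 0
log_b(a) = log_7(71) = 2.1906

Case 1: c = 0 < log_7(71) = 2.1906
T(n) = O(n^(log_7 71))

For T(n) = 71T(n/7) + O(n^0): log_7(71) = 2.1906. This is Case 1 of the Master Theorem (c < log_b(a), work dominated by leaves), giving O(n^(log_7 71)).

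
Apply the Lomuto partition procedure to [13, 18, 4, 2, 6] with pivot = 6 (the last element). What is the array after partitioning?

Lomuto partition with pivot = 6:

Initial array: [13, 18, 4, 2, 6]

arr[0]=13 > 6: no swap
arr[1]=18 > 6: no swap
arr[2]=4 <= 6: swap with position 0, array becomes [4, 18, 13, 2, 6]
arr[3]=2 <= 6: swap with position 1, array becomes [4, 2, 13, 18, 6]

Place pivot at position 2: [4, 2, 6, 18, 13]
Pivot position: 2

After partitioning with pivot 6, the array becomes [4, 2, 6, 18, 13]. The pivot is placed at index 2. All elements to the left of the pivot are <= 6, and all elements to the right are > 6.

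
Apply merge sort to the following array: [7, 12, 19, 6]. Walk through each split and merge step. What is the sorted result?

Merge sort trace:

Split: [7, 12, 19, 6] -> [7, 12] and [19, 6]
  Split: [7, 12] -> [7] and [12]
  Merge: [7] + [12] -> [7, 12]
  Split: [19, 6] -> [19] and [6]
  Merge: [19] + [6] -> [6, 19]
Merge: [7, 12] + [6, 19] -> [6, 7, 12, 19]

Final sorted array: [6, 7, 12, 19]

The merge sort proceeds by recursively splitting the array and merging sorted halves.
After all merges, the sorted array is [6, 7, 12, 19].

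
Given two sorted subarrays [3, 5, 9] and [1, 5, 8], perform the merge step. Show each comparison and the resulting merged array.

Merging process:

Compare 3 vs 1: take 1 from right. Merged: [1]
Compare 3 vs 5: take 3 from left. Merged: [1, 3]
Compare 5 vs 5: take 5 from left. Merged: [1, 3, 5]
Compare 9 vs 5: take 5 from right. Merged: [1, 3, 5, 5]
Compare 9 vs 8: take 8 from right. Merged: [1, 3, 5, 5, 8]
Append remaining from left: [9]. Merged: [1, 3, 5, 5, 8, 9]

Final merged array: [1, 3, 5, 5, 8, 9]
Total comparisons: 5

The merged array is [1, 3, 5, 5, 8, 9], requiring 5 comparisons. The merge step runs in O(n) time where n is the total number of elements.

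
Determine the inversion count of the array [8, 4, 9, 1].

Finding inversions in [8, 4, 9, 1]:

(0, 1): arr[0]=8 > arr[1]=4
(0, 3): arr[0]=8 > arr[3]=1
(1, 3): arr[1]=4 > arr[3]=1
(2, 3): arr[2]=9 > arr[3]=1

Total inversions: 4

The array has 4 inversion(s): (0,1), (0,3), (1,3), (2,3). Each pair (i,j) satisfies i < j and arr[i] > arr[j].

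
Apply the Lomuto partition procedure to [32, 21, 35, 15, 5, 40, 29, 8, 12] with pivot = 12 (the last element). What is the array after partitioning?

Lomuto partition with pivot = 12:

Initial array: [32, 21, 35, 15, 5, 40, 29, 8, 12]

arr[0]=32 > 12: no swap
arr[1]=21 > 12: no swap
arr[2]=35 > 12: no swap
arr[3]=15 > 12: no swap
arr[4]=5 <= 12: swap with position 0, array becomes [5, 21, 35, 15, 32, 40, 29, 8, 12]
arr[5]=40 > 12: no swap
arr[6]=29 > 12: no swap
arr[7]=8 <= 12: swap with position 1, array becomes [5, 8, 35, 15, 32, 40, 29, 21, 12]

Place pivot at position 2: [5, 8, 12, 15, 32, 40, 29, 21, 35]
Pivot position: 2

After partitioning with pivot 12, the array becomes [5, 8, 12, 15, 32, 40, 29, 21, 35]. The pivot is placed at index 2. All elements to the left of the pivot are <= 12, and all elements to the right are > 12.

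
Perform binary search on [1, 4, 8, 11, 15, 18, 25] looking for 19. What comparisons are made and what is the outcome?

Binary search for 19 in [1, 4, 8, 11, 15, 18, 25]:

lo=0, hi=6, mid=3, arr[mid]=11 -> 11 < 19, search right half
lo=4, hi=6, mid=5, arr[mid]=18 -> 18 < 19, search right half
lo=6, hi=6, mid=6, arr[mid]=25 -> 25 > 19, search left half
lo=6 > hi=5, target 19 not found

Binary search determines that 19 is not in the array after 3 comparisons. The search space was exhausted without finding the target.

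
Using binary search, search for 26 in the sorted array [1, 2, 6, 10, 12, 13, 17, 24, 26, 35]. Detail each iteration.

Binary search for 26 in [1, 2, 6, 10, 12, 13, 17, 24, 26, 35]:

lo=0, hi=9, mid=4, arr[mid]=12 -> 12 < 26, search right half
lo=5, hi=9, mid=7, arr[mid]=24 -> 24 < 26, search right half
lo=8, hi=9, mid=8, arr[mid]=26 -> Found target at index 8!

Binary search finds 26 at index 8 after 3 comparisons. The search repeatedly halves the search space by comparing with the middle element.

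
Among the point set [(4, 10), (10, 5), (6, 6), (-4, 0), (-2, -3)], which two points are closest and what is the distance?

Computing all pairwise distances among 5 points:

d((4, 10), (10, 5)) = 7.8102
d((4, 10), (6, 6)) = 4.4721
d((4, 10), (-4, 0)) = 12.8062
d((4, 10), (-2, -3)) = 14.3178
d((10, 5), (6, 6)) = 4.1231
d((10, 5), (-4, 0)) = 14.8661
d((10, 5), (-2, -3)) = 14.4222
d((6, 6), (-4, 0)) = 11.6619
d((6, 6), (-2, -3)) = 12.0416
d((-4, 0), (-2, -3)) = 3.6056 <-- minimum

Closest pair: (-4, 0) and (-2, -3) with distance 3.6056

The closest pair is (-4, 0) and (-2, -3) with Euclidean distance 3.6056. For 5 points, brute-force pairwise comparison is shown above. For large n, the divide-and-conquer algorithm (sort by x, recurse on halves, check the dividing strip) achieves O(n log n).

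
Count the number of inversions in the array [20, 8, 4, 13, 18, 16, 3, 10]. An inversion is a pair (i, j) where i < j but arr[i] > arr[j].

Finding inversions in [20, 8, 4, 13, 18, 16, 3, 10]:

(0, 1): arr[0]=20 > arr[1]=8
(0, 2): arr[0]=20 > arr[2]=4
(0, 3): arr[0]=20 > arr[3]=13
(0, 4): arr[0]=20 > arr[4]=18
(0, 5): arr[0]=20 > arr[5]=16
(0, 6): arr[0]=20 > arr[6]=3
(0, 7): arr[0]=20 > arr[7]=10
(1, 2): arr[1]=8 > arr[2]=4
(1, 6): arr[1]=8 > arr[6]=3
(2, 6): arr[2]=4 > arr[6]=3
(3, 6): arr[3]=13 > arr[6]=3
(3, 7): arr[3]=13 > arr[7]=10
(4, 5): arr[4]=18 > arr[5]=16
(4, 6): arr[4]=18 > arr[6]=3
(4, 7): arr[4]=18 > arr[7]=10
(5, 6): arr[5]=16 > arr[6]=3
(5, 7): arr[5]=16 > arr[7]=10

Total inversions: 17

The array has 17 inversion(s): (0,1), (0,2), (0,3), (0,4), (0,5), (0,6), (0,7), (1,2), (1,6), (2,6), (3,6), (3,7), (4,5), (4,6), (4,7), (5,6), (5,7). Each pair (i,j) satisfies i < j and arr[i] > arr[j].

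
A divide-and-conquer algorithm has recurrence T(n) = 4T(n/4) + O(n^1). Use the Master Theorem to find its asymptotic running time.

Master Theorem for T(n) = 4T(n/4) + O(n^1):

a = 4, b = 4, c = 1
log_b(a) = log_4(4) = 1.0000

Case 2: c = 1 = log_4(4) = 1.0000
T(n) = O(n^1 log n) = O(n log n)

For T(n) = 4T(n/4) + O(n^1): log_4(4) = 1.0000. This is Case 2 of the Master Theorem (c = log_b(a), equal work at all levels), giving O(n log n).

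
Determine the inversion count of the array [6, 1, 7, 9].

Finding inversions in [6, 1, 7, 9]:

(0, 1): arr[0]=6 > arr[1]=1

Total inversions: 1

The array has 1 inversion(s): (0,1). Each pair (i,j) satisfies i < j and arr[i] > arr[j].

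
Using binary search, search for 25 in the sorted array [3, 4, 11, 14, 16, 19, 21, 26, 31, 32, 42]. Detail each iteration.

Binary search for 25 in [3, 4, 11, 14, 16, 19, 21, 26, 31, 32, 42]:

lo=0, hi=10, mid=5, arr[mid]=19 -> 19 < 25, search right half
lo=6, hi=10, mid=8, arr[mid]=31 -> 31 > 25, search left half
lo=6, hi=7, mid=6, arr[mid]=21 -> 21 < 25, search right half
lo=7, hi=7, mid=7, arr[mid]=26 -> 26 > 25, search left half
lo=7 > hi=6, target 25 not found

Binary search determines that 25 is not in the array after 4 comparisons. The search space was exhausted without finding the target.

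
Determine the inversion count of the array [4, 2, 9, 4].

Finding inversions in [4, 2, 9, 4]:

(0, 1): arr[0]=4 > arr[1]=2
(2, 3): arr[2]=9 > arr[3]=4

Total inversions: 2

The array has 2 inversion(s): (0,1), (2,3). Each pair (i,j) satisfies i < j and arr[i] > arr[j].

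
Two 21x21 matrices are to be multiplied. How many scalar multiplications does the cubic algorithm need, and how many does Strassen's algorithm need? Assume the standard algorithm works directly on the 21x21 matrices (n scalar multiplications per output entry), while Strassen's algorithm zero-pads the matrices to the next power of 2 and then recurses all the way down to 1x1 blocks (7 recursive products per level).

Matrix multiplication for 21x21 matrices:

Strassen's algorithm requires power-of-2 dimensions. Pad 21x21 to 32x32 (next power of 2).

Standard algorithm: 21^3 = 9261 multiplications
Strassen's algorithm: 7^(log2(32)) = 7^5 = 16807 multiplications
Difference: 9261 - 16807 = -7546 (Strassen uses MORE here due to padding overhead — for small or just-over-power-of-2 n, padding can outweigh the per-level savings)

Standard: 9261 multiplications (21^3). Strassen: 16807 multiplications (7^5, after padding to 32x32). Strassen reduces 8 recursive multiplications to 7 at each level.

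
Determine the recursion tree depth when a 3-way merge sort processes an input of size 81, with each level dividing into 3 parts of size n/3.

For divide and conquer with division factor 3:

Problem sizes at each level:
Level 0: 81
Level 1: 27
Level 2: 9
Level 3: 3
Level 4: 1

The root is level 0 and the size-1 base case is level 4 (the tree spans levels 0 through 4, i.e. 5 levels counting the root), so the depth is the number of divisions: log_3(81) = 4

The recursion tree depth is log_3(81) = 4. At each level, the problem size is divided by 3, so it takes 4 divisions to reduce to a base case of size 1. The algorithm makes 3 recursive calls at each level.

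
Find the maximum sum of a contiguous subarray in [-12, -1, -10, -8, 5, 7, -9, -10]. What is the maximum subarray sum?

Using Kadane's algorithm on [-12, -1, -10, -8, 5, 7, -9, -10]:

Scanning through the array:
Position 1 (value -1): max_ending_here = -1, max_so_far = -1
Position 2 (value -10): max_ending_here = -10, max_so_far = -1
Position 3 (value -8): max_ending_here = -8, max_so_far = -1
Position 4 (value 5): max_ending_here = 5, max_so_far = 5
Position 5 (value 7): max_ending_here = 12, max_so_far = 12
Position 6 (value -9): max_ending_here = 3, max_so_far = 12
Position 7 (value -10): max_ending_here = -7, max_so_far = 12

Maximum subarray: [5, 7]
Maximum sum: 12

The maximum subarray is [5, 7] with sum 12. This subarray runs from index 4 to index 5.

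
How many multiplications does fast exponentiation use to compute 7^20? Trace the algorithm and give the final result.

Computing 7^20 by squaring (build up from 7^1; each line after the first costs one multiplication):

7^1 = 7
7^2 = (7^1)^2 = 7^2 = 49
7^4 = (7^2)^2 = 49^2 = 2401
7^5 = 7 * 7^4 = 7 * 2401 = 16807
7^10 = (7^5)^2 = 16807^2 = 282475249
7^20 = (7^10)^2 = 282475249^2 = 79792266297612001

Result: 79792266297612001
Multiplications needed: 5 (5 lines after 7^1)

7^20 = 79792266297612001. Using exponentiation by squaring, this requires 5 multiplications. The key idea: if the exponent is even, square the half-power; if odd, multiply by the base once.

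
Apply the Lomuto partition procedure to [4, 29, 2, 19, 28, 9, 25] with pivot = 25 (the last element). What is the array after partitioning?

Lomuto partition with pivot = 25:

Initial array: [4, 29, 2, 19, 28, 9, 25]

arr[0]=4 <= 25: swap with position 0, array becomes [4, 29, 2, 19, 28, 9, 25]
arr[1]=29 > 25: no swap
arr[2]=2 <= 25: swap with position 1, array becomes [4, 2, 29, 19, 28, 9, 25]
arr[3]=19 <= 25: swap with position 2, array becomes [4, 2, 19, 29, 28, 9, 25]
arr[4]=28 > 25: no swap
arr[5]=9 <= 25: swap with position 3, array becomes [4, 2, 19, 9, 28, 29, 25]

Place pivot at position 4: [4, 2, 19, 9, 25, 29, 28]
Pivot position: 4

After partitioning with pivot 25, the array becomes [4, 2, 19, 9, 25, 29, 28]. The pivot is placed at index 4. All elements to the left of the pivot are <= 25, and all elements to the right are > 25.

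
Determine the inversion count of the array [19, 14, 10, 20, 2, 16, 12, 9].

Finding inversions in [19, 14, 10, 20, 2, 16, 12, 9]:

(0, 1): arr[0]=19 > arr[1]=14
(0, 2): arr[0]=19 > arr[2]=10
(0, 4): arr[0]=19 > arr[4]=2
(0, 5): arr[0]=19 > arr[5]=16
(0, 6): arr[0]=19 > arr[6]=12
(0, 7): arr[0]=19 > arr[7]=9
(1, 2): arr[1]=14 > arr[2]=10
(1, 4): arr[1]=14 > arr[4]=2
(1, 6): arr[1]=14 > arr[6]=12
(1, 7): arr[1]=14 > arr[7]=9
(2, 4): arr[2]=10 > arr[4]=2
(2, 7): arr[2]=10 > arr[7]=9
(3, 4): arr[3]=20 > arr[4]=2
(3, 5): arr[3]=20 > arr[5]=16
(3, 6): arr[3]=20 > arr[6]=12
(3, 7): arr[3]=20 > arr[7]=9
(5, 6): arr[5]=16 > arr[6]=12
(5, 7): arr[5]=16 > arr[7]=9
(6, 7): arr[6]=12 > arr[7]=9

Total inversions: 19

The array has 19 inversion(s): (0,1), (0,2), (0,4), (0,5), (0,6), (0,7), (1,2), (1,4), (1,6), (1,7), (2,4), (2,7), (3,4), (3,5), (3,6), (3,7), (5,6), (5,7), (6,7). Each pair (i,j) satisfies i < j and arr[i] > arr[j].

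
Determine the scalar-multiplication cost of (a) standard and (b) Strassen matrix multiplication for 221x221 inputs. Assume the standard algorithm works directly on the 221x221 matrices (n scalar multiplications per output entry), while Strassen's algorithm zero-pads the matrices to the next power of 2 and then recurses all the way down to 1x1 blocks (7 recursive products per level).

Matrix multiplication for 221x221 matrices:

Strassen's algorithm requires power-of-2 dimensions. Pad 221x221 to 256x256 (next power of 2).

Standard algorithm: 221^3 = 10793861 multiplications
Strassen's algorithm: 7^(log2(256)) = 7^8 = 5764801 multiplications
Savings: 10793861 - 5764801 = 5029060 multiplications

Standard: 10793861 multiplications (221^3). Strassen: 5764801 multiplications (7^8, after padding to 256x256). Strassen reduces 8 recursive multiplications to 7 at each level.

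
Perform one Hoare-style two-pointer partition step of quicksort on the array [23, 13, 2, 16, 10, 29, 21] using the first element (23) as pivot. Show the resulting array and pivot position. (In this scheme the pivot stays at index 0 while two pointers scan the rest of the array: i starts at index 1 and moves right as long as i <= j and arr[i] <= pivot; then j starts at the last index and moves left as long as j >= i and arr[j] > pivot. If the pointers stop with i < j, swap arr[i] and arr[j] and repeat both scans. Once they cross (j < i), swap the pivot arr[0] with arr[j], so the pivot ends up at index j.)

Hoare-style two-pointer partition with pivot = 23:

Initial array: [23, 13, 2, 16, 10, 29, 21]

Pointers start at i = 1, j = 6.
i stops at index 5 (arr[5]=29 > 23), j stops at index 6 (arr[6]=21 <= 23): swap arr[5] and arr[6], array becomes [23, 13, 2, 16, 10, 21, 29]
i ends at 6, j ends at 5: the pointers have crossed (j < i), so scanning stops.

Swap pivot arr[0] with arr[5] to place pivot at position 5: [21, 13, 2, 16, 10, 23, 29]
Pivot position: 5

After partitioning with pivot 23, the array becomes [21, 13, 2, 16, 10, 23, 29]. The pivot is placed at index 5. All elements to the left of the pivot are <= 23, and all elements to the right are > 23.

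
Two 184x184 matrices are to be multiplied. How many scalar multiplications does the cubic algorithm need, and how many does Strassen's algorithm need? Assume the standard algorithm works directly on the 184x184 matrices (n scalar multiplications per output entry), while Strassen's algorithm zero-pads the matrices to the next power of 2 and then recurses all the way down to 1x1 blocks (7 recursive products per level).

Matrix multiplication for 184x184 matrices:

Strassen's algorithm requires power-of-2 dimensions. Pad 184x184 to 256x256 (next power of 2).

Standard algorithm: 184^3 = 6229504 multiplications
Strassen's algorithm: 7^(log2(256)) = 7^8 = 5764801 multiplications
Savings: 6229504 - 5764801 = 464703 multiplications

Standard: 6229504 multiplications (184^3). Strassen: 5764801 multiplications (7^8, after padding to 256x256). Strassen reduces 8 recursive multiplications to 7 at each level.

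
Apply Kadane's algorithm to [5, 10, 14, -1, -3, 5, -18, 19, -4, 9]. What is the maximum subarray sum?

Using Kadane's algorithm on [5, 10, 14, -1, -3, 5, -18, 19, -4, 9]:

Scanning through the array:
Position 1 (value 10): max_ending_here = 15, max_so_far = 15
Position 2 (value 14): max_ending_here = 29, max_so_far = 29
Position 3 (value -1): max_ending_here = 28, max_so_far = 29
Position 4 (value -3): max_ending_here = 25, max_so_far = 29
Position 5 (value 5): max_ending_here = 30, max_so_far = 30
Position 6 (value -18): max_ending_here = 12, max_so_far = 30
Position 7 (value 19): max_ending_here = 31, max_so_far = 31
Position 8 (value -4): max_ending_here = 27, max_so_far = 31
Position 9 (value 9): max_ending_here = 36, max_so_far = 36

Maximum subarray: [5, 10, 14, -1, -3, 5, -18, 19, -4, 9]
Maximum sum: 36

The maximum subarray is [5, 10, 14, -1, -3, 5, -18, 19, -4, 9] with sum 36. This subarray runs from index 0 to index 9.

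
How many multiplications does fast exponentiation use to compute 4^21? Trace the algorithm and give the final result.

Computing 4^21 by squaring (build up from 4^1; each line after the first costs one multiplication):

4^1 = 4
4^2 = (4^1)^2 = 4^2 = 16
4^4 = (4^2)^2 = 16^2 = 256
4^5 = 4 * 4^4 = 4 * 256 = 1024
4^10 = (4^5)^2 = 1024^2 = 1048576
4^20 = (4^10)^2 = 1048576^2 = 1099511627776
4^21 = 4 * 4^20 = 4 * 1099511627776 = 4398046511104

Result: 4398046511104
Multiplications needed: 6 (6 lines after 4^1)

4^21 = 4398046511104. Using exponentiation by squaring, this requires 6 multiplications. The key idea: if the exponent is even, square the half-power; if odd, multiply by the base once.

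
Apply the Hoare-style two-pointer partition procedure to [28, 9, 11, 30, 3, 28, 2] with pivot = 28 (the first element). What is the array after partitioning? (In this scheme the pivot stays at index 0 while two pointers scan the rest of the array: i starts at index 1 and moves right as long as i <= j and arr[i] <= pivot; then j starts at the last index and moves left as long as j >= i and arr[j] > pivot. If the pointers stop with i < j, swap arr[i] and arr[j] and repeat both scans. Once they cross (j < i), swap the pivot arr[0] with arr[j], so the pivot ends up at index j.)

Hoare-style two-pointer partition with pivot = 28:

Initial array: [28, 9, 11, 30, 3, 28, 2]

Pointers start at i = 1, j = 6.
i stops at index 3 (arr[3]=30 > 28), j stops at index 6 (arr[6]=2 <= 28): swap arr[3] and arr[6], array becomes [28, 9, 11, 2, 3, 28, 30]
i ends at 6, j ends at 5: the pointers have crossed (j < i), so scanning stops.

Swap pivot arr[0] with arr[5] to place pivot at position 5: [28, 9, 11, 2, 3, 28, 30]
Pivot position: 5

After partitioning with pivot 28, the array becomes [28, 9, 11, 2, 3, 28, 30]. The pivot is placed at index 5. All elements to the left of the pivot are <= 28, and all elements to the right are > 28.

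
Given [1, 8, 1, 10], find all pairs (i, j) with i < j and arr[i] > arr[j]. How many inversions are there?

Finding inversions in [1, 8, 1, 10]:

(1, 2): arr[1]=8 > arr[2]=1

Total inversions: 1

The array has 1 inversion(s): (1,2). Each pair (i,j) satisfies i < j and arr[i] > arr[j].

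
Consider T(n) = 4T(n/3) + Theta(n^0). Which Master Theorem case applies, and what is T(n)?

Master Theorem for T(n) = 4T(n/3) + O(n^0):

a = 4, b = 3, c = 0
log_b(a) = log_3(4) = 1.2619

Case 1: c = 0 < log_3(4) = 1.2619
T(n) = O(n^(log_3 4))

For T(n) = 4T(n/3) + O(n^0): log_3(4) = 1.2619. This is Case 1 of the Master Theorem (c < log_b(a), work dominated by leaves), giving O(n^(log_3 4)).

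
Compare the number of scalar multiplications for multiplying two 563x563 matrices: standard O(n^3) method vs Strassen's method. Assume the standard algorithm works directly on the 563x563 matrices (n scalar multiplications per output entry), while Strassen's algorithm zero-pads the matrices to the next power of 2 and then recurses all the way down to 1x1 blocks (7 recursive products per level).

Matrix multiplication for 563x563 matrices:

Strassen's algorithm requires power-of-2 dimensions. Pad 563x563 to 1024x1024 (next power of 2).

Standard algorithm: 563^3 = 178453547 multiplications
Strassen's algorithm: 7^(log2(1024)) = 7^10 = 282475249 multiplications
Difference: 178453547 - 282475249 = -104021702 (Strassen uses MORE here due to padding overhead — for small or just-over-power-of-2 n, padding can outweigh the per-level savings)

Standard: 178453547 multiplications (563^3). Strassen: 282475249 multiplications (7^10, after padding to 1024x1024). Strassen reduces 8 recursive multiplications to 7 at each level.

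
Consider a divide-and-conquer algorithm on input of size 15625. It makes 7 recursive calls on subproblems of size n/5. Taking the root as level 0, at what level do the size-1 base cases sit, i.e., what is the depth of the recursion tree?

For divide and conquer with division factor 5:

Problem sizes at each level:
Level 0: 15625
Level 1: 3125
Level 2: 625
Level 3: 125
Level 4: 25
Level 5: 5
Level 6: 1

The root is level 0 and the size-1 base case is level 6 (the tree spans levels 0 through 6, i.e. 7 levels counting the root), so the depth is the number of divisions: log_5(15625) = 6

The recursion tree depth is log_5(15625) = 6. At each level, the problem size is divided by 5, so it takes 6 divisions to reduce to a base case of size 1. The algorithm makes 7 recursive calls at each level.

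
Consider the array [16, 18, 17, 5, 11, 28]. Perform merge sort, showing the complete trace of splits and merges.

Merge sort trace:

Split: [16, 18, 17, 5, 11, 28] -> [16, 18, 17] and [5, 11, 28]
  Split: [16, 18, 17] -> [16] and [18, 17]
    Split: [18, 17] -> [18] and [17]
    Merge: [18] + [17] -> [17, 18]
  Merge: [16] + [17, 18] -> [16, 17, 18]
  Split: [5, 11, 28] -> [5] and [11, 28]
    Split: [11, 28] -> [11] and [28]
    Merge: [11] + [28] -> [11, 28]
  Merge: [5] + [11, 28] -> [5, 11, 28]
Merge: [16, 17, 18] + [5, 11, 28] -> [5, 11, 16, 17, 18, 28]

Final sorted array: [5, 11, 16, 17, 18, 28]

The merge sort proceeds by recursively splitting the array and merging sorted halves.
After all merges, the sorted array is [5, 11, 16, 17, 18, 28].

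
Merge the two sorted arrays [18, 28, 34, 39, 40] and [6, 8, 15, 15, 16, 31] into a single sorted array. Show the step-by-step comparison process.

Merging process:

Compare 18 vs 6: take 6 from right. Merged: [6]
Compare 18 vs 8: take 8 from right. Merged: [6, 8]
Compare 18 vs 15: take 15 from right. Merged: [6, 8, 15]
Compare 18 vs 15: take 15 from right. Merged: [6, 8, 15, 15]
Compare 18 vs 16: take 16 from right. Merged: [6, 8, 15, 15, 16]
Compare 18 vs 31: take 18 from left. Merged: [6, 8, 15, 15, 16, 18]
Compare 28 vs 31: take 28 from left. Merged: [6, 8, 15, 15, 16, 18, 28]
Compare 34 vs 31: take 31 from right. Merged: [6, 8, 15, 15, 16, 18, 28, 31]
Append remaining from left: [34, 39, 40]. Merged: [6, 8, 15, 15, 16, 18, 28, 31, 34, 39, 40]

Final merged array: [6, 8, 15, 15, 16, 18, 28, 31, 34, 39, 40]
Total comparisons: 8

The merged array is [6, 8, 15, 15, 16, 18, 28, 31, 34, 39, 40], requiring 8 comparisons. The merge step runs in O(n) time where n is the total number of elements.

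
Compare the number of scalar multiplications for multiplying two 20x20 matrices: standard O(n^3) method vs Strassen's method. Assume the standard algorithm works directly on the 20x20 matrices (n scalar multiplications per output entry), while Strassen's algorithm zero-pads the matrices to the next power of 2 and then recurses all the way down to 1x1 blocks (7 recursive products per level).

Matrix multiplication for 20x20 matrices:

Strassen's algorithm requires power-of-2 dimensions. Pad 20x20 to 32x32 (next power of 2).

Standard algorithm: 20^3 = 8000 multiplications
Strassen's algorithm: 7^(log2(32)) = 7^5 = 16807 multiplications
Difference: 8000 - 16807 = -8807 (Strassen uses MORE here due to padding overhead — for small or just-over-power-of-2 n, padding can outweigh the per-level savings)

Standard: 8000 multiplications (20^3). Strassen: 16807 multiplications (7^5, after padding to 32x32). Strassen reduces 8 recursive multiplications to 7 at each level.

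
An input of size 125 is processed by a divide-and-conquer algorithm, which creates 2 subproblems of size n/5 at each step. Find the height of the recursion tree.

For divide and conquer with division factor 5:

Problem sizes at each level:
Level 0: 125
Level 1: 25
Level 2: 5
Level 3: 1

The root is level 0 and the size-1 base case is level 3 (the tree spans levels 0 through 3, i.e. 4 levels counting the root), so the depth is the number of divisions: log_5(125) = 3

The recursion tree depth is log_5(125) = 3. At each level, the problem size is divided by 5, so it takes 3 divisions to reduce to a base case of size 1. The algorithm makes 2 recursive calls at each level.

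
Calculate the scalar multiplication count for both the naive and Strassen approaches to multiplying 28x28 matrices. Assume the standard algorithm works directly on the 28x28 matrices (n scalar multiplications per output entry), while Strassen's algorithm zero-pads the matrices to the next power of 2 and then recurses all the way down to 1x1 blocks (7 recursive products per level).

Matrix multiplication for 28x28 matrices:

Strassen's algorithm requires power-of-2 dimensions. Pad 28x28 to 32x32 (next power of 2).

Standard algorithm: 28^3 = 21952 multiplications
Strassen's algorithm: 7^(log2(32)) = 7^5 = 16807 multiplications
Savings: 21952 - 16807 = 5145 multiplications

Standard: 21952 multiplications (28^3). Strassen: 16807 multiplications (7^5, after padding to 32x32). Strassen reduces 8 recursive multiplications to 7 at each level.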